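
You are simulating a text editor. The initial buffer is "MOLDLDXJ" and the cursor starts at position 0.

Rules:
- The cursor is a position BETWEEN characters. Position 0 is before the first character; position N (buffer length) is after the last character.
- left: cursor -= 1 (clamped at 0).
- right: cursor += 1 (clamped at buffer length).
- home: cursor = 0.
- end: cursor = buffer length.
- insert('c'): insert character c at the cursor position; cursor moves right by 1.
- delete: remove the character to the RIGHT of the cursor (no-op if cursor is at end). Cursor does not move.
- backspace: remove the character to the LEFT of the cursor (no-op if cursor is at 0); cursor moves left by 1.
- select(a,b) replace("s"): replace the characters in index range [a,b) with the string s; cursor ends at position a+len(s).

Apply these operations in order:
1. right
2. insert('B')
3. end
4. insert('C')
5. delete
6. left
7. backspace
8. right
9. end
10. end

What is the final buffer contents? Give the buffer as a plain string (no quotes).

Answer: MBOLDLDXC

Derivation:
After op 1 (right): buf='MOLDLDXJ' cursor=1
After op 2 (insert('B')): buf='MBOLDLDXJ' cursor=2
After op 3 (end): buf='MBOLDLDXJ' cursor=9
After op 4 (insert('C')): buf='MBOLDLDXJC' cursor=10
After op 5 (delete): buf='MBOLDLDXJC' cursor=10
After op 6 (left): buf='MBOLDLDXJC' cursor=9
After op 7 (backspace): buf='MBOLDLDXC' cursor=8
After op 8 (right): buf='MBOLDLDXC' cursor=9
After op 9 (end): buf='MBOLDLDXC' cursor=9
After op 10 (end): buf='MBOLDLDXC' cursor=9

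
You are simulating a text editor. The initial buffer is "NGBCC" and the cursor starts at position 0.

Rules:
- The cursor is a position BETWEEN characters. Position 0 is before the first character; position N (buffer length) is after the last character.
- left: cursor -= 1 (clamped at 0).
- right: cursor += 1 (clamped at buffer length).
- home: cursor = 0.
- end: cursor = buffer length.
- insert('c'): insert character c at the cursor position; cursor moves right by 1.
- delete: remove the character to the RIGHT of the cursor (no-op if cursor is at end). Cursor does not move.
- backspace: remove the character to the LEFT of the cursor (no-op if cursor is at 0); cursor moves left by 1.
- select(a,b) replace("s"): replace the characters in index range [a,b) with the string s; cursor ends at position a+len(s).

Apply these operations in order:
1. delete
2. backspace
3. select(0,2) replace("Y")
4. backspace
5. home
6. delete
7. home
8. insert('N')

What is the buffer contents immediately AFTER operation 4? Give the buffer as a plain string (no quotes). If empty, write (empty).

After op 1 (delete): buf='GBCC' cursor=0
After op 2 (backspace): buf='GBCC' cursor=0
After op 3 (select(0,2) replace("Y")): buf='YCC' cursor=1
After op 4 (backspace): buf='CC' cursor=0

Answer: CC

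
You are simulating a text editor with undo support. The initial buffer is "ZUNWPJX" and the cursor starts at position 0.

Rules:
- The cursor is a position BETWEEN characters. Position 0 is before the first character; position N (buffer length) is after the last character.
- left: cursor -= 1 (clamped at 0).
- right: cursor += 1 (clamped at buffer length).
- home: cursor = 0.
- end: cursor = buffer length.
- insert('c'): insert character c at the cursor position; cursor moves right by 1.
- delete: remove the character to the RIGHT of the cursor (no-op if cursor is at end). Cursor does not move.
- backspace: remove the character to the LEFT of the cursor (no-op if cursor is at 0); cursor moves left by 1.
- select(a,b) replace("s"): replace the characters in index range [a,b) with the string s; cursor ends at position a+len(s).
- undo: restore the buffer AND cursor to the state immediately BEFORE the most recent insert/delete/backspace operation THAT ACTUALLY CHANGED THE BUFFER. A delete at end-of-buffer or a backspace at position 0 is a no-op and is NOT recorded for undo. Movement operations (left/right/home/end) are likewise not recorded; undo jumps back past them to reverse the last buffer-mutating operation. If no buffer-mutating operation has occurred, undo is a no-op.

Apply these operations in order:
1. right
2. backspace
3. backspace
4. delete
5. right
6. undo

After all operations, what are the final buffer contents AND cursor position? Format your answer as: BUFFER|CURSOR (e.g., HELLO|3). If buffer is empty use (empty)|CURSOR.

After op 1 (right): buf='ZUNWPJX' cursor=1
After op 2 (backspace): buf='UNWPJX' cursor=0
After op 3 (backspace): buf='UNWPJX' cursor=0
After op 4 (delete): buf='NWPJX' cursor=0
After op 5 (right): buf='NWPJX' cursor=1
After op 6 (undo): buf='UNWPJX' cursor=0

Answer: UNWPJX|0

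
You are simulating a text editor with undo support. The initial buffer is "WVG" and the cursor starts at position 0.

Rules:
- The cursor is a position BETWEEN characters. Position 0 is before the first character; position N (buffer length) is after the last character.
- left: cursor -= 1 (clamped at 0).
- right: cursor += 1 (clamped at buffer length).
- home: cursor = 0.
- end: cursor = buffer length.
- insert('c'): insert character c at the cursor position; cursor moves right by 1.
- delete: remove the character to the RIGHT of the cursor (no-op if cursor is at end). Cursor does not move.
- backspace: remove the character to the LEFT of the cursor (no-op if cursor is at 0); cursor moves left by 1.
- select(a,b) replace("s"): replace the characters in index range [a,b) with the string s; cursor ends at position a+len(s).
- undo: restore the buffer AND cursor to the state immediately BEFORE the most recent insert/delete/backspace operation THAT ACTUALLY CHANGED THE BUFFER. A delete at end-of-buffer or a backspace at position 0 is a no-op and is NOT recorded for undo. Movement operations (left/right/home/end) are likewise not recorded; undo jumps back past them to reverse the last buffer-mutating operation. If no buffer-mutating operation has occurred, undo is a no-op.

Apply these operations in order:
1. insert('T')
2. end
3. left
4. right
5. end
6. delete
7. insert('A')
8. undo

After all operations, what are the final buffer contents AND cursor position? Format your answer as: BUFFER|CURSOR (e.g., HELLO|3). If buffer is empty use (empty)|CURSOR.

After op 1 (insert('T')): buf='TWVG' cursor=1
After op 2 (end): buf='TWVG' cursor=4
After op 3 (left): buf='TWVG' cursor=3
After op 4 (right): buf='TWVG' cursor=4
After op 5 (end): buf='TWVG' cursor=4
After op 6 (delete): buf='TWVG' cursor=4
After op 7 (insert('A')): buf='TWVGA' cursor=5
After op 8 (undo): buf='TWVG' cursor=4

Answer: TWVG|4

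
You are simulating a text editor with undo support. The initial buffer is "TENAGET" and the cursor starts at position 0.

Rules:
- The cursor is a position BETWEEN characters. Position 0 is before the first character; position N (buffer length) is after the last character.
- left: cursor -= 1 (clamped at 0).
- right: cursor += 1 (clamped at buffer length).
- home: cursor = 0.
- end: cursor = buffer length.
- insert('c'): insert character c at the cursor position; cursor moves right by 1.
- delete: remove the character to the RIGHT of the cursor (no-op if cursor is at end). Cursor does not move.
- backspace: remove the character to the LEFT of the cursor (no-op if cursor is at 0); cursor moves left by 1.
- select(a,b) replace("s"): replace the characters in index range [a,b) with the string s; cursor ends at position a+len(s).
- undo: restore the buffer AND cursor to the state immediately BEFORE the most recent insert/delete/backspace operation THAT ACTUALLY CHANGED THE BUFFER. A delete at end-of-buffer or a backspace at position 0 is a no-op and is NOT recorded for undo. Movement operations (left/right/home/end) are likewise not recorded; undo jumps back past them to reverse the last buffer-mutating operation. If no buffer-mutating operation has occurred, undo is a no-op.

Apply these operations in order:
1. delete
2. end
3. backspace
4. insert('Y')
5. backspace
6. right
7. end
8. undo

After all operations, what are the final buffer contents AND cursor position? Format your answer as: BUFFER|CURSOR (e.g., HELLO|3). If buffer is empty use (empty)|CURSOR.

Answer: ENAGEY|6

Derivation:
After op 1 (delete): buf='ENAGET' cursor=0
After op 2 (end): buf='ENAGET' cursor=6
After op 3 (backspace): buf='ENAGE' cursor=5
After op 4 (insert('Y')): buf='ENAGEY' cursor=6
After op 5 (backspace): buf='ENAGE' cursor=5
After op 6 (right): buf='ENAGE' cursor=5
After op 7 (end): buf='ENAGE' cursor=5
After op 8 (undo): buf='ENAGEY' cursor=6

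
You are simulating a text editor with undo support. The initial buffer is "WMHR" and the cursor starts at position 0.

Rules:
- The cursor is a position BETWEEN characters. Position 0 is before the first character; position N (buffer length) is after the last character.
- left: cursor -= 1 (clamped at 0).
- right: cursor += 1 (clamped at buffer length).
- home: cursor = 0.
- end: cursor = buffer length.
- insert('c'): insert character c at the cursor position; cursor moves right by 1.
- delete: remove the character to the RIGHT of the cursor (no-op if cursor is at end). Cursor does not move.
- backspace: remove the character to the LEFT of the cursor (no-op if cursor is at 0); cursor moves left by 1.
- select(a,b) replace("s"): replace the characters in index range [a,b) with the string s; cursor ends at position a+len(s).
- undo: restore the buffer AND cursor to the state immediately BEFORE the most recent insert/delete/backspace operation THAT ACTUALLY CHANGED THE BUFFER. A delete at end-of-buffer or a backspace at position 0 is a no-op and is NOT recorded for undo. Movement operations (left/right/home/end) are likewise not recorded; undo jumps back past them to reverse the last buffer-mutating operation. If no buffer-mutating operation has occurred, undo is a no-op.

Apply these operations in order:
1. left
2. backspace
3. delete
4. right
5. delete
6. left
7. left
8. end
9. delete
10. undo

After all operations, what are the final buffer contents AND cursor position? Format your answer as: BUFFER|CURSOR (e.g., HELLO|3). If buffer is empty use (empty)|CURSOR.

Answer: MHR|1

Derivation:
After op 1 (left): buf='WMHR' cursor=0
After op 2 (backspace): buf='WMHR' cursor=0
After op 3 (delete): buf='MHR' cursor=0
After op 4 (right): buf='MHR' cursor=1
After op 5 (delete): buf='MR' cursor=1
After op 6 (left): buf='MR' cursor=0
After op 7 (left): buf='MR' cursor=0
After op 8 (end): buf='MR' cursor=2
After op 9 (delete): buf='MR' cursor=2
After op 10 (undo): buf='MHR' cursor=1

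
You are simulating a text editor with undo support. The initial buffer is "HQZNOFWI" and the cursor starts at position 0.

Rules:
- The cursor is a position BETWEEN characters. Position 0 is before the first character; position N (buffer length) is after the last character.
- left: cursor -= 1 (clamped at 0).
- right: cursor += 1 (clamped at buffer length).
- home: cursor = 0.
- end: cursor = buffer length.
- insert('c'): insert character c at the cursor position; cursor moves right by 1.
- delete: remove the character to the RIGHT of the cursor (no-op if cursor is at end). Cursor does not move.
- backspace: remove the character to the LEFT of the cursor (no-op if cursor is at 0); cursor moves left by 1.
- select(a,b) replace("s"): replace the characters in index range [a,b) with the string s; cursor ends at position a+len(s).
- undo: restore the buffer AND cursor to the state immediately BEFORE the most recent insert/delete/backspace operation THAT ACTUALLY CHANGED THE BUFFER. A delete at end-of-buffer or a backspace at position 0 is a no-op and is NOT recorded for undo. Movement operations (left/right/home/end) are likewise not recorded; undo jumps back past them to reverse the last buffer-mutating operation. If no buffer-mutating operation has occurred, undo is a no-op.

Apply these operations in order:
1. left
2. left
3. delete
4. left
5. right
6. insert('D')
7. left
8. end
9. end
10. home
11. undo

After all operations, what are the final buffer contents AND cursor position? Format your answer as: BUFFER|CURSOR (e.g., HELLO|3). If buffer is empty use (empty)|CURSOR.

Answer: QZNOFWI|1

Derivation:
After op 1 (left): buf='HQZNOFWI' cursor=0
After op 2 (left): buf='HQZNOFWI' cursor=0
After op 3 (delete): buf='QZNOFWI' cursor=0
After op 4 (left): buf='QZNOFWI' cursor=0
After op 5 (right): buf='QZNOFWI' cursor=1
After op 6 (insert('D')): buf='QDZNOFWI' cursor=2
After op 7 (left): buf='QDZNOFWI' cursor=1
After op 8 (end): buf='QDZNOFWI' cursor=8
After op 9 (end): buf='QDZNOFWI' cursor=8
After op 10 (home): buf='QDZNOFWI' cursor=0
After op 11 (undo): buf='QZNOFWI' cursor=1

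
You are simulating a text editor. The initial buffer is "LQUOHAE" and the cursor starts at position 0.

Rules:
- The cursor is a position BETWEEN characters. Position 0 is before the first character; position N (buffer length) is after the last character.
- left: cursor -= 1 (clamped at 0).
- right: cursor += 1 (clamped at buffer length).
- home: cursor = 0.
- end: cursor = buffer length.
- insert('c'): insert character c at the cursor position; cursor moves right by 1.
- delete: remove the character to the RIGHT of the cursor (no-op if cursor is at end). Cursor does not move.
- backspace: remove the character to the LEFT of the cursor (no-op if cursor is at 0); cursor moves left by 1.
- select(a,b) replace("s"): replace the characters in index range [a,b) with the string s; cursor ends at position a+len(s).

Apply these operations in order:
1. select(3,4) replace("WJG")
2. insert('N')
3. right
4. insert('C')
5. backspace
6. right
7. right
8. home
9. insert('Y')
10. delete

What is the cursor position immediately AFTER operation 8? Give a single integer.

Answer: 0

Derivation:
After op 1 (select(3,4) replace("WJG")): buf='LQUWJGHAE' cursor=6
After op 2 (insert('N')): buf='LQUWJGNHAE' cursor=7
After op 3 (right): buf='LQUWJGNHAE' cursor=8
After op 4 (insert('C')): buf='LQUWJGNHCAE' cursor=9
After op 5 (backspace): buf='LQUWJGNHAE' cursor=8
After op 6 (right): buf='LQUWJGNHAE' cursor=9
After op 7 (right): buf='LQUWJGNHAE' cursor=10
After op 8 (home): buf='LQUWJGNHAE' cursor=0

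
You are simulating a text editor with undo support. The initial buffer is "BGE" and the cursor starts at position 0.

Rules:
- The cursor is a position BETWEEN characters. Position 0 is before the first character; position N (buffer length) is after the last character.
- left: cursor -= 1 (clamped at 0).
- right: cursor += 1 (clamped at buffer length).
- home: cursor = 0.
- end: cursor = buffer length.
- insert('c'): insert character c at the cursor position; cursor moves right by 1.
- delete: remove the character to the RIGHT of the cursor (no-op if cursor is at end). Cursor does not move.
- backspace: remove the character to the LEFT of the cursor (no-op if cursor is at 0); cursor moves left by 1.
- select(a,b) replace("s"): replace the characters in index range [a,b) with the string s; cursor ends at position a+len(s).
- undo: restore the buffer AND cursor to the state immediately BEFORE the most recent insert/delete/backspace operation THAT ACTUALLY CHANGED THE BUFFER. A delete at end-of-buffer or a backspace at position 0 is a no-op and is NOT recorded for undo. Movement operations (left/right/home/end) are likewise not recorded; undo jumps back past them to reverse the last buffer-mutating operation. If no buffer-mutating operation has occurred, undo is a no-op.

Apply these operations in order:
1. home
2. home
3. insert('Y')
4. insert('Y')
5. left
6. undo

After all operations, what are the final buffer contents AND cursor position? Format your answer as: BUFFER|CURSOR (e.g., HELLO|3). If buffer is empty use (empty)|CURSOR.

After op 1 (home): buf='BGE' cursor=0
After op 2 (home): buf='BGE' cursor=0
After op 3 (insert('Y')): buf='YBGE' cursor=1
After op 4 (insert('Y')): buf='YYBGE' cursor=2
After op 5 (left): buf='YYBGE' cursor=1
After op 6 (undo): buf='YBGE' cursor=1

Answer: YBGE|1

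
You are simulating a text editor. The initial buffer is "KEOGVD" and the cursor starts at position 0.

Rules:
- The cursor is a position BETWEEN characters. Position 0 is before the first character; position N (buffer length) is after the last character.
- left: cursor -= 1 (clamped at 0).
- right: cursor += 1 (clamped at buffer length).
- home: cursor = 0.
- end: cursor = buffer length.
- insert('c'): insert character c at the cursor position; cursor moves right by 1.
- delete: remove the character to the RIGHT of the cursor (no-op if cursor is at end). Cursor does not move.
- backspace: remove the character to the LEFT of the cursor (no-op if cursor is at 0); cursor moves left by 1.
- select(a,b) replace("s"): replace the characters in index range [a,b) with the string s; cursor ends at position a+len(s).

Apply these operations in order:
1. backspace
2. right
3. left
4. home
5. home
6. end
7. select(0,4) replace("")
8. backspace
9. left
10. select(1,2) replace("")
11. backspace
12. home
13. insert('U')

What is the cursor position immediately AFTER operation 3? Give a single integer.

After op 1 (backspace): buf='KEOGVD' cursor=0
After op 2 (right): buf='KEOGVD' cursor=1
After op 3 (left): buf='KEOGVD' cursor=0

Answer: 0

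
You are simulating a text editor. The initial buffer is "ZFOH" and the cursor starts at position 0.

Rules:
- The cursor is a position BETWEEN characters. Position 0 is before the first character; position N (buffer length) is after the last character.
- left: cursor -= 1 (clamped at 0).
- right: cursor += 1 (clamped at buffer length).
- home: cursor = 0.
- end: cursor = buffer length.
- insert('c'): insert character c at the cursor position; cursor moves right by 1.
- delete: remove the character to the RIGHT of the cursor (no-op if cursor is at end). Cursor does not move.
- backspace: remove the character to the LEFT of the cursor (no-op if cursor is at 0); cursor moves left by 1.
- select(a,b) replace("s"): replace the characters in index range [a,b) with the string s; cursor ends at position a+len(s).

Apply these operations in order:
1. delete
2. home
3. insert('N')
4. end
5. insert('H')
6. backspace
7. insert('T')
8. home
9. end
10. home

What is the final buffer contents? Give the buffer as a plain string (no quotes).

After op 1 (delete): buf='FOH' cursor=0
After op 2 (home): buf='FOH' cursor=0
After op 3 (insert('N')): buf='NFOH' cursor=1
After op 4 (end): buf='NFOH' cursor=4
After op 5 (insert('H')): buf='NFOHH' cursor=5
After op 6 (backspace): buf='NFOH' cursor=4
After op 7 (insert('T')): buf='NFOHT' cursor=5
After op 8 (home): buf='NFOHT' cursor=0
After op 9 (end): buf='NFOHT' cursor=5
After op 10 (home): buf='NFOHT' cursor=0

Answer: NFOHT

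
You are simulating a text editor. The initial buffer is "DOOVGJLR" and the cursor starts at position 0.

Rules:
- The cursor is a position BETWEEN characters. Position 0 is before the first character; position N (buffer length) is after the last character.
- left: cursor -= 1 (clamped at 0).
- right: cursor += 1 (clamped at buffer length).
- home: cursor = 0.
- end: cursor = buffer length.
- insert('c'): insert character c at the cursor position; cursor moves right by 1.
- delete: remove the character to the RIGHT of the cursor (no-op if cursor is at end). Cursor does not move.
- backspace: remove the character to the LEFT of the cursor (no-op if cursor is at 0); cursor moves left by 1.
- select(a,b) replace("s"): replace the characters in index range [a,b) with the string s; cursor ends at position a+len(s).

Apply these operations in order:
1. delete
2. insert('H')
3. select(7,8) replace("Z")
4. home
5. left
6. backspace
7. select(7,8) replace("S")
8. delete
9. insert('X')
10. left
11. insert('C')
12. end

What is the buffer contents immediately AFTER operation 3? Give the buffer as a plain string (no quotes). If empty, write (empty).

After op 1 (delete): buf='OOVGJLR' cursor=0
After op 2 (insert('H')): buf='HOOVGJLR' cursor=1
After op 3 (select(7,8) replace("Z")): buf='HOOVGJLZ' cursor=8

Answer: HOOVGJLZ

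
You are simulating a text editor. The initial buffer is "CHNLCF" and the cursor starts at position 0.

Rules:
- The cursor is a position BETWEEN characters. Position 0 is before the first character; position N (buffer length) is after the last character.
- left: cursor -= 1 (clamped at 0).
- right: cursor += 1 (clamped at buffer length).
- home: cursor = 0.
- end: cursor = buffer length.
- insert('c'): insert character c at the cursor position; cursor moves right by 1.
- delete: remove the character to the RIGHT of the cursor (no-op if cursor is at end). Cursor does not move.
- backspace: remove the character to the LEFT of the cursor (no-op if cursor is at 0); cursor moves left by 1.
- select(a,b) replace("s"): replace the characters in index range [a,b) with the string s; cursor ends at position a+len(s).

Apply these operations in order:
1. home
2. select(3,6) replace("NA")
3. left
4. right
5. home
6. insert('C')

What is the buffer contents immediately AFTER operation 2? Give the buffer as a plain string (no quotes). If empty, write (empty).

Answer: CHNNA

Derivation:
After op 1 (home): buf='CHNLCF' cursor=0
After op 2 (select(3,6) replace("NA")): buf='CHNNA' cursor=5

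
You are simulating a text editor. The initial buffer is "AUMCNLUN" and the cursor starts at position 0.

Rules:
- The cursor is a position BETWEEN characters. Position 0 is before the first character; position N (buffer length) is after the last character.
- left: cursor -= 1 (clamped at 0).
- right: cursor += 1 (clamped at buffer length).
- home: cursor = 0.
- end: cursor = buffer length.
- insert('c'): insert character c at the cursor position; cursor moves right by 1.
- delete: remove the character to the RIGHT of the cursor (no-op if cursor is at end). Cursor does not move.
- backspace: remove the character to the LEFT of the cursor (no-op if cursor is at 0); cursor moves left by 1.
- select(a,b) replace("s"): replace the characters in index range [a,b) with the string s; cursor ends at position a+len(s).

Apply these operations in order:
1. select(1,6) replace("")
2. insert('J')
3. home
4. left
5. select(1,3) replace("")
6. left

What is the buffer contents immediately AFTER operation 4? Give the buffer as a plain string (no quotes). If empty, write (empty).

Answer: AJUN

Derivation:
After op 1 (select(1,6) replace("")): buf='AUN' cursor=1
After op 2 (insert('J')): buf='AJUN' cursor=2
After op 3 (home): buf='AJUN' cursor=0
After op 4 (left): buf='AJUN' cursor=0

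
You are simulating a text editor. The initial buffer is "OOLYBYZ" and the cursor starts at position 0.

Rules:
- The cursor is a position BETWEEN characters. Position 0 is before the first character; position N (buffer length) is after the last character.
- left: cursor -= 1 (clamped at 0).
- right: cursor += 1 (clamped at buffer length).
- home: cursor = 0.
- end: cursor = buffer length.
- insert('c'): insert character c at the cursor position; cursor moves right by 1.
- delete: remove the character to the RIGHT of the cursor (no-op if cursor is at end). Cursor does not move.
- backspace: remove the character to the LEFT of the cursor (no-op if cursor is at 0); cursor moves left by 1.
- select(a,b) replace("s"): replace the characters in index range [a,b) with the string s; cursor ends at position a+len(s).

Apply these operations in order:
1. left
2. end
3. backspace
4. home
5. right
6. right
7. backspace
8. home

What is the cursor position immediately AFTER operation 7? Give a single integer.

After op 1 (left): buf='OOLYBYZ' cursor=0
After op 2 (end): buf='OOLYBYZ' cursor=7
After op 3 (backspace): buf='OOLYBY' cursor=6
After op 4 (home): buf='OOLYBY' cursor=0
After op 5 (right): buf='OOLYBY' cursor=1
After op 6 (right): buf='OOLYBY' cursor=2
After op 7 (backspace): buf='OLYBY' cursor=1

Answer: 1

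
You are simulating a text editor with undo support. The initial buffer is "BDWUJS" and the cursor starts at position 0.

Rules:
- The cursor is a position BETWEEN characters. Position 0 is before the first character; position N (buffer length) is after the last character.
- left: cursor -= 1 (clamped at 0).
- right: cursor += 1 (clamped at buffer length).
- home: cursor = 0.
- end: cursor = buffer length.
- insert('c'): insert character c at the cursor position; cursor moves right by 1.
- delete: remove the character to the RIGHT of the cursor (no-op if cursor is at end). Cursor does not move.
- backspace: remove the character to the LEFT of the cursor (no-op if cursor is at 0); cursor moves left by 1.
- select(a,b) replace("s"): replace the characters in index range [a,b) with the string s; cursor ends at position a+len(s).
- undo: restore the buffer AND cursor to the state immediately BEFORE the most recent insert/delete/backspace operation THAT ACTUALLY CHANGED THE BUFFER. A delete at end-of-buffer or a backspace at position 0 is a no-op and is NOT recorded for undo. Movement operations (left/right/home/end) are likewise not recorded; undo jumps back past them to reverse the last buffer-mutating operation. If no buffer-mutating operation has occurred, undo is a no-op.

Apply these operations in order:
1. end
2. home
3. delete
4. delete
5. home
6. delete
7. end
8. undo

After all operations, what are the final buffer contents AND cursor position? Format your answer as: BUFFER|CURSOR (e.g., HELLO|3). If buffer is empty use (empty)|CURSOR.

After op 1 (end): buf='BDWUJS' cursor=6
After op 2 (home): buf='BDWUJS' cursor=0
After op 3 (delete): buf='DWUJS' cursor=0
After op 4 (delete): buf='WUJS' cursor=0
After op 5 (home): buf='WUJS' cursor=0
After op 6 (delete): buf='UJS' cursor=0
After op 7 (end): buf='UJS' cursor=3
After op 8 (undo): buf='WUJS' cursor=0

Answer: WUJS|0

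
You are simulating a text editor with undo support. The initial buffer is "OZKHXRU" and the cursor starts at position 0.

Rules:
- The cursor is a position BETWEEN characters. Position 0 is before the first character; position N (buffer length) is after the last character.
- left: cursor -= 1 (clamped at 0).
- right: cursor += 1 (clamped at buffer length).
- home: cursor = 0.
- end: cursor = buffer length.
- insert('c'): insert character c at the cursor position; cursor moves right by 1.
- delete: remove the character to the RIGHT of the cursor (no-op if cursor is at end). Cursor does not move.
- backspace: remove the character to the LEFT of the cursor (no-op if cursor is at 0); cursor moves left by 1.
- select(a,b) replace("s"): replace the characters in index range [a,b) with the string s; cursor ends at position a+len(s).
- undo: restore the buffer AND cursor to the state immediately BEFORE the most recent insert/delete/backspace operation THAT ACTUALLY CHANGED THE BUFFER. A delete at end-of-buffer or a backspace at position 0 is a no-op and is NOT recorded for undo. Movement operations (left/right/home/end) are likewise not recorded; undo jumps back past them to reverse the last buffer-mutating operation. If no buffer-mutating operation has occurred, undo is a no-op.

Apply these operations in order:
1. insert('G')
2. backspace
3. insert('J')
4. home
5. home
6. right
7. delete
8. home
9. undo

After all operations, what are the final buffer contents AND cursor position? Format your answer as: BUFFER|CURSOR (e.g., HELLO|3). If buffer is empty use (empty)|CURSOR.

After op 1 (insert('G')): buf='GOZKHXRU' cursor=1
After op 2 (backspace): buf='OZKHXRU' cursor=0
After op 3 (insert('J')): buf='JOZKHXRU' cursor=1
After op 4 (home): buf='JOZKHXRU' cursor=0
After op 5 (home): buf='JOZKHXRU' cursor=0
After op 6 (right): buf='JOZKHXRU' cursor=1
After op 7 (delete): buf='JZKHXRU' cursor=1
After op 8 (home): buf='JZKHXRU' cursor=0
After op 9 (undo): buf='JOZKHXRU' cursor=1

Answer: JOZKHXRU|1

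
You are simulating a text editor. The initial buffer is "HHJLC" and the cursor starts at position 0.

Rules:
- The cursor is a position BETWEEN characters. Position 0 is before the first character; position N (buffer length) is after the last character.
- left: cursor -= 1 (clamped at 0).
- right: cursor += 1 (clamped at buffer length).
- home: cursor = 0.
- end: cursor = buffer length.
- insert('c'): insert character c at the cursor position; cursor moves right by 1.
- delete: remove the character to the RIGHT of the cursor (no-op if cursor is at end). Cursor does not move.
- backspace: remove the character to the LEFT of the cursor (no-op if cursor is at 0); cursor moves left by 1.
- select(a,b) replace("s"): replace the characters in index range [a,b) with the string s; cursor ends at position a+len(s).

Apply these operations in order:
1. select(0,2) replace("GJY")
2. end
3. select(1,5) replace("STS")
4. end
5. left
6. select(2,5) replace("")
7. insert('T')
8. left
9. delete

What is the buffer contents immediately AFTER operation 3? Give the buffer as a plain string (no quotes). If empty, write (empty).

After op 1 (select(0,2) replace("GJY")): buf='GJYJLC' cursor=3
After op 2 (end): buf='GJYJLC' cursor=6
After op 3 (select(1,5) replace("STS")): buf='GSTSC' cursor=4

Answer: GSTSC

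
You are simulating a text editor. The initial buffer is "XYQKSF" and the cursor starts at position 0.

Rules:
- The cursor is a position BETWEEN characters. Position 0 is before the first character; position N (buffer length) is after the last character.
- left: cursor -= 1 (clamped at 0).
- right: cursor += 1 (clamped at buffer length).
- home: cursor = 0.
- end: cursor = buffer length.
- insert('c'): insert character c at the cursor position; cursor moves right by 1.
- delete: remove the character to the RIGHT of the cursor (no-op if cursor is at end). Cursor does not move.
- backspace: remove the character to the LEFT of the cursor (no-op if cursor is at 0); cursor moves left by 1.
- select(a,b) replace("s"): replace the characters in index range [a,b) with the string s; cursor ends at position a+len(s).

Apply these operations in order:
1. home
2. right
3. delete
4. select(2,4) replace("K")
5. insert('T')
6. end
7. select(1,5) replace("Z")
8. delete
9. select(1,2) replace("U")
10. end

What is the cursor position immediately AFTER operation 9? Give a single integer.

After op 1 (home): buf='XYQKSF' cursor=0
After op 2 (right): buf='XYQKSF' cursor=1
After op 3 (delete): buf='XQKSF' cursor=1
After op 4 (select(2,4) replace("K")): buf='XQKF' cursor=3
After op 5 (insert('T')): buf='XQKTF' cursor=4
After op 6 (end): buf='XQKTF' cursor=5
After op 7 (select(1,5) replace("Z")): buf='XZ' cursor=2
After op 8 (delete): buf='XZ' cursor=2
After op 9 (select(1,2) replace("U")): buf='XU' cursor=2

Answer: 2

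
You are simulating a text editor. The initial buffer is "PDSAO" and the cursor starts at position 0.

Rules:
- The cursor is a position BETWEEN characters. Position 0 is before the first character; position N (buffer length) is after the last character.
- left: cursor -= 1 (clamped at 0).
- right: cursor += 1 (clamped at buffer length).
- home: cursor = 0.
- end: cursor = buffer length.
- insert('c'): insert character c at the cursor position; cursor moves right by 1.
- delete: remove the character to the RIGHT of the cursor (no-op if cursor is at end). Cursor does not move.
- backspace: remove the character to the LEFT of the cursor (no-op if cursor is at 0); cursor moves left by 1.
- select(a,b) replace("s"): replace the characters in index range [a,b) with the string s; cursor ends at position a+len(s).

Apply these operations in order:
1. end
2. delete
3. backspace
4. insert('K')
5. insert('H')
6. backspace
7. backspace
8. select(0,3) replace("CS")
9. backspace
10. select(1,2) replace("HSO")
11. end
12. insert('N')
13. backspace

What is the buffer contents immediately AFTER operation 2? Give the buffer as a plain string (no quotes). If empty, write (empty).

Answer: PDSAO

Derivation:
After op 1 (end): buf='PDSAO' cursor=5
After op 2 (delete): buf='PDSAO' cursor=5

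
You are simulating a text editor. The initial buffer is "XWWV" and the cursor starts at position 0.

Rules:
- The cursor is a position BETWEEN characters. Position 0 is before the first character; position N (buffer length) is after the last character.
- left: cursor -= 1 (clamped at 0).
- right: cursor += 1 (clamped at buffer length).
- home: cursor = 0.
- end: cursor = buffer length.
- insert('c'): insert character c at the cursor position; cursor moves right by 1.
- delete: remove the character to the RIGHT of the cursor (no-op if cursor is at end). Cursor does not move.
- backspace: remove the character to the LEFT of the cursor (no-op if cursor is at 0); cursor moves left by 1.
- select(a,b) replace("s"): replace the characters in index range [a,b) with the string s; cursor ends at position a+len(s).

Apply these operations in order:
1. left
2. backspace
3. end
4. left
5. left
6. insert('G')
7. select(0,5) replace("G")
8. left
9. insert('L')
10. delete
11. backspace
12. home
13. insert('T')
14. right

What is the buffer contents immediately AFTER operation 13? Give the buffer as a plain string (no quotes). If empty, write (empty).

Answer: T

Derivation:
After op 1 (left): buf='XWWV' cursor=0
After op 2 (backspace): buf='XWWV' cursor=0
After op 3 (end): buf='XWWV' cursor=4
After op 4 (left): buf='XWWV' cursor=3
After op 5 (left): buf='XWWV' cursor=2
After op 6 (insert('G')): buf='XWGWV' cursor=3
After op 7 (select(0,5) replace("G")): buf='G' cursor=1
After op 8 (left): buf='G' cursor=0
After op 9 (insert('L')): buf='LG' cursor=1
After op 10 (delete): buf='L' cursor=1
After op 11 (backspace): buf='(empty)' cursor=0
After op 12 (home): buf='(empty)' cursor=0
After op 13 (insert('T')): buf='T' cursor=1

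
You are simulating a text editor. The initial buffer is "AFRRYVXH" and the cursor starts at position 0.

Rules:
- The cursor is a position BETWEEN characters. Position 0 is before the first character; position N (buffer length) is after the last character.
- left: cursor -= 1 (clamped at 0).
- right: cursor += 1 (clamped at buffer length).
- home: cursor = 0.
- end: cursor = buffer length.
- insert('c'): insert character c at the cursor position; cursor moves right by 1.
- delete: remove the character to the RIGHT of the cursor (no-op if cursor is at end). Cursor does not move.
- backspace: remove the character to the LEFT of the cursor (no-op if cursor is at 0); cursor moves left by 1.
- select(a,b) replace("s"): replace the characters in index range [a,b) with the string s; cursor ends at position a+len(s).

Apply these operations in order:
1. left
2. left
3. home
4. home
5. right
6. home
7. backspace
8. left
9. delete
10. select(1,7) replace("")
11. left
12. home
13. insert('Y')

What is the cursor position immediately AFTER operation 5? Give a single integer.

Answer: 1

Derivation:
After op 1 (left): buf='AFRRYVXH' cursor=0
After op 2 (left): buf='AFRRYVXH' cursor=0
After op 3 (home): buf='AFRRYVXH' cursor=0
After op 4 (home): buf='AFRRYVXH' cursor=0
After op 5 (right): buf='AFRRYVXH' cursor=1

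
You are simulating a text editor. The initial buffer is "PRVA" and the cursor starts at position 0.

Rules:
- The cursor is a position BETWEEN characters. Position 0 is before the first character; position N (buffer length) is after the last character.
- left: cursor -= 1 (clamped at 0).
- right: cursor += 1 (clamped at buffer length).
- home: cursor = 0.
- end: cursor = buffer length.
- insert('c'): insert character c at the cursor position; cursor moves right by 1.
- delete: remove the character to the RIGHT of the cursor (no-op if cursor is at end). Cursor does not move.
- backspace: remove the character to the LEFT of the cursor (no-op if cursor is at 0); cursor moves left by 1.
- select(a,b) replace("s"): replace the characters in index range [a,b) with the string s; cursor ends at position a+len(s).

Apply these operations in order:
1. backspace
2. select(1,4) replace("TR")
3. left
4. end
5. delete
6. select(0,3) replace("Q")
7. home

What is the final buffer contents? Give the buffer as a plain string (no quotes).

Answer: Q

Derivation:
After op 1 (backspace): buf='PRVA' cursor=0
After op 2 (select(1,4) replace("TR")): buf='PTR' cursor=3
After op 3 (left): buf='PTR' cursor=2
After op 4 (end): buf='PTR' cursor=3
After op 5 (delete): buf='PTR' cursor=3
After op 6 (select(0,3) replace("Q")): buf='Q' cursor=1
After op 7 (home): buf='Q' cursor=0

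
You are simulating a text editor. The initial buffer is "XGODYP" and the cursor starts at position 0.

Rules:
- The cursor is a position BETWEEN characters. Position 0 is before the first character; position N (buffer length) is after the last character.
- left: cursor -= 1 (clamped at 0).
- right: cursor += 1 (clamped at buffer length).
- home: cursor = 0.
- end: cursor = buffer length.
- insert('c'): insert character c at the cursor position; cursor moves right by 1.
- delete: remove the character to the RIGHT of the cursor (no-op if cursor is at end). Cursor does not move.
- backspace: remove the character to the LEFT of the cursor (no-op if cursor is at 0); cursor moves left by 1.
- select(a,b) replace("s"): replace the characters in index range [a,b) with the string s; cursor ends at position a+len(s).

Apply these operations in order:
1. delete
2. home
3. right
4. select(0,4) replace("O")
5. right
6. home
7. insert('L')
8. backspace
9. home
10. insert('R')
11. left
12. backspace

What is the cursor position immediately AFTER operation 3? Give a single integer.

Answer: 1

Derivation:
After op 1 (delete): buf='GODYP' cursor=0
After op 2 (home): buf='GODYP' cursor=0
After op 3 (right): buf='GODYP' cursor=1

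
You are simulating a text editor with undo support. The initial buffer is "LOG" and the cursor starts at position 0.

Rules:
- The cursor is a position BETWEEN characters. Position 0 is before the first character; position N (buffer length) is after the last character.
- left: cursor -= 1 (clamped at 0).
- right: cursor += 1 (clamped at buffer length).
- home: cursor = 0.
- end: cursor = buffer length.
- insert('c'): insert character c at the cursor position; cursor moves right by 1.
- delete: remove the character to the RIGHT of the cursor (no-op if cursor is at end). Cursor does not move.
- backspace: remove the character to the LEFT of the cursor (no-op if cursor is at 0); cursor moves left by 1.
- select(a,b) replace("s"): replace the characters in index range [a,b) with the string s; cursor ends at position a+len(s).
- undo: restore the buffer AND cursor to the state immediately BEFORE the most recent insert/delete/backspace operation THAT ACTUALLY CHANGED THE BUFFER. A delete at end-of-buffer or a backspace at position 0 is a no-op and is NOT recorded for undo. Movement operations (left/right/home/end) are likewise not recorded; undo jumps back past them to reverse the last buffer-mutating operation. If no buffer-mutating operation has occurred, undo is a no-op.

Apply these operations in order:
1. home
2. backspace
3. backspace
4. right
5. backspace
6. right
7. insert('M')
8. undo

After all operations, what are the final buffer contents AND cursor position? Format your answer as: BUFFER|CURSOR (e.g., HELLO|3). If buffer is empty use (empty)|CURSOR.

After op 1 (home): buf='LOG' cursor=0
After op 2 (backspace): buf='LOG' cursor=0
After op 3 (backspace): buf='LOG' cursor=0
After op 4 (right): buf='LOG' cursor=1
After op 5 (backspace): buf='OG' cursor=0
After op 6 (right): buf='OG' cursor=1
After op 7 (insert('M')): buf='OMG' cursor=2
After op 8 (undo): buf='OG' cursor=1

Answer: OG|1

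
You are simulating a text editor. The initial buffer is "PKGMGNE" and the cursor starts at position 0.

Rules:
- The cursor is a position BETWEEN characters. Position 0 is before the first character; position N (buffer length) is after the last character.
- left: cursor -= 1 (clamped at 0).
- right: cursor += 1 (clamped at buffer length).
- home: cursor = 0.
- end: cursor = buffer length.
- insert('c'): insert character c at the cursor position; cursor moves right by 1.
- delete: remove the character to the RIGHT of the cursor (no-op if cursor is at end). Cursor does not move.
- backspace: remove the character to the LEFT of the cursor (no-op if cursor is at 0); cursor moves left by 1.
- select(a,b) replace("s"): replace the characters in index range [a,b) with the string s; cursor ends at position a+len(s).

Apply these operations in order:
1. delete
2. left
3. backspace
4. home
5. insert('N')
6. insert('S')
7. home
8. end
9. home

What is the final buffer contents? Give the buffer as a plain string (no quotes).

After op 1 (delete): buf='KGMGNE' cursor=0
After op 2 (left): buf='KGMGNE' cursor=0
After op 3 (backspace): buf='KGMGNE' cursor=0
After op 4 (home): buf='KGMGNE' cursor=0
After op 5 (insert('N')): buf='NKGMGNE' cursor=1
After op 6 (insert('S')): buf='NSKGMGNE' cursor=2
After op 7 (home): buf='NSKGMGNE' cursor=0
After op 8 (end): buf='NSKGMGNE' cursor=8
After op 9 (home): buf='NSKGMGNE' cursor=0

Answer: NSKGMGNE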